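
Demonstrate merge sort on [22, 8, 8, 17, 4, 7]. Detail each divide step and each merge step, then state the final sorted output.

Merge sort trace:

Split: [22, 8, 8, 17, 4, 7] -> [22, 8, 8] and [17, 4, 7]
  Split: [22, 8, 8] -> [22] and [8, 8]
    Split: [8, 8] -> [8] and [8]
    Merge: [8] + [8] -> [8, 8]
  Merge: [22] + [8, 8] -> [8, 8, 22]
  Split: [17, 4, 7] -> [17] and [4, 7]
    Split: [4, 7] -> [4] and [7]
    Merge: [4] + [7] -> [4, 7]
  Merge: [17] + [4, 7] -> [4, 7, 17]
Merge: [8, 8, 22] + [4, 7, 17] -> [4, 7, 8, 8, 17, 22]

Final sorted array: [4, 7, 8, 8, 17, 22]

The merge sort proceeds by recursively splitting the array and merging sorted halves.
After all merges, the sorted array is [4, 7, 8, 8, 17, 22].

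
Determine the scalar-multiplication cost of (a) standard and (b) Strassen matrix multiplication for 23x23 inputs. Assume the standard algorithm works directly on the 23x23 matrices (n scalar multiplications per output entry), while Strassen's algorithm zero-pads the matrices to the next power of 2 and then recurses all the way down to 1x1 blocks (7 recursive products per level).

Matrix multiplication for 23x23 matrices:

Strassen's algorithm requires power-of-2 dimensions. Pad 23x23 to 32x32 (next power of 2).

Standard algorithm: 23^3 = 12167 multiplications
Strassen's algorithm: 7^(log2(32)) = 7^5 = 16807 multiplications
Difference: 12167 - 16807 = -4640 (Strassen uses MORE here due to padding overhead — for small or just-over-power-of-2 n, padding can outweigh the per-level savings)

Standard: 12167 multiplications (23^3). Strassen: 16807 multiplications (7^5, after padding to 32x32). Strassen reduces 8 recursive multiplications to 7 at each level.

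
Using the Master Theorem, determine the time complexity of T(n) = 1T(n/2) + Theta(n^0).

Master Theorem for T(n) = 1T(n/2) + O(n^0):

a = 1, b = 2, c = 0
log_b(a) = log_2(1) = 0.0000

Case 2: c = 0 = log_2(1) = 0.0000
T(n) = O(n^0 log n) = O(log n)

For T(n) = 1T(n/2) + O(n^0): log_2(1) = 0.0000. This is Case 2 of the Master Theorem (c = log_b(a), equal work at all levels), giving O(log n).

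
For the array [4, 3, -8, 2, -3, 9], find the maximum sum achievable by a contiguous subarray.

Using Kadane's algorithm on [4, 3, -8, 2, -3, 9]:

Scanning through the array:
Position 1 (value 3): max_ending_here = 7, max_so_far = 7
Position 2 (value -8): max_ending_here = -1, max_so_far = 7
Position 3 (value 2): max_ending_here = 2, max_so_far = 7
Position 4 (value -3): max_ending_here = -1, max_so_far = 7
Position 5 (value 9): max_ending_here = 9, max_so_far = 9

Maximum subarray: [9]
Maximum sum: 9

The maximum subarray is [9] with sum 9. This subarray runs from index 5 to index 5.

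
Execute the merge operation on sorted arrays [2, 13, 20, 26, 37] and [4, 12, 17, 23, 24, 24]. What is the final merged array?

Merging process:

Compare 2 vs 4: take 2 from left. Merged: [2]
Compare 13 vs 4: take 4 from right. Merged: [2, 4]
Compare 13 vs 12: take 12 from right. Merged: [2, 4, 12]
Compare 13 vs 17: take 13 from left. Merged: [2, 4, 12, 13]
Compare 20 vs 17: take 17 from right. Merged: [2, 4, 12, 13, 17]
Compare 20 vs 23: take 20 from left. Merged: [2, 4, 12, 13, 17, 20]
Compare 26 vs 23: take 23 from right. Merged: [2, 4, 12, 13, 17, 20, 23]
Compare 26 vs 24: take 24 from right. Merged: [2, 4, 12, 13, 17, 20, 23, 24]
Compare 26 vs 24: take 24 from right. Merged: [2, 4, 12, 13, 17, 20, 23, 24, 24]
Append remaining from left: [26, 37]. Merged: [2, 4, 12, 13, 17, 20, 23, 24, 24, 26, 37]

Final merged array: [2, 4, 12, 13, 17, 20, 23, 24, 24, 26, 37]
Total comparisons: 9

The merged array is [2, 4, 12, 13, 17, 20, 23, 24, 24, 26, 37], requiring 9 comparisons. The merge step runs in O(n) time where n is the total number of elements.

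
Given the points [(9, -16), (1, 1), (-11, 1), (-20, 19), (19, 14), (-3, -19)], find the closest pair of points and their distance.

Computing all pairwise distances among 6 points:

d((9, -16), (1, 1)) = 18.7883
d((9, -16), (-11, 1)) = 26.2488
d((9, -16), (-20, 19)) = 45.4533
d((9, -16), (19, 14)) = 31.6228
d((9, -16), (-3, -19)) = 12.3693
d((1, 1), (-11, 1)) = 12.0 <-- minimum
d((1, 1), (-20, 19)) = 27.6586
d((1, 1), (19, 14)) = 22.2036
d((1, 1), (-3, -19)) = 20.3961
d((-11, 1), (-20, 19)) = 20.1246
d((-11, 1), (19, 14)) = 32.6956
d((-11, 1), (-3, -19)) = 21.5407
d((-20, 19), (19, 14)) = 39.3192
d((-20, 19), (-3, -19)) = 41.6293
d((19, 14), (-3, -19)) = 39.6611

Closest pair: (1, 1) and (-11, 1) with distance 12.0

The closest pair is (1, 1) and (-11, 1) with Euclidean distance 12.0. For 6 points, brute-force pairwise comparison is shown above. For large n, the divide-and-conquer algorithm (sort by x, recurse on halves, check the dividing strip) achieves O(n log n).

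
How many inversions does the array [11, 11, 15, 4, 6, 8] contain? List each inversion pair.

Finding inversions in [11, 11, 15, 4, 6, 8]:

(0, 3): arr[0]=11 > arr[3]=4
(0, 4): arr[0]=11 > arr[4]=6
(0, 5): arr[0]=11 > arr[5]=8
(1, 3): arr[1]=11 > arr[3]=4
(1, 4): arr[1]=11 > arr[4]=6
(1, 5): arr[1]=11 > arr[5]=8
(2, 3): arr[2]=15 > arr[3]=4
(2, 4): arr[2]=15 > arr[4]=6
(2, 5): arr[2]=15 > arr[5]=8

Total inversions: 9

The array has 9 inversion(s): (0,3), (0,4), (0,5), (1,3), (1,4), (1,5), (2,3), (2,4), (2,5). Each pair (i,j) satisfies i < j and arr[i] > arr[j].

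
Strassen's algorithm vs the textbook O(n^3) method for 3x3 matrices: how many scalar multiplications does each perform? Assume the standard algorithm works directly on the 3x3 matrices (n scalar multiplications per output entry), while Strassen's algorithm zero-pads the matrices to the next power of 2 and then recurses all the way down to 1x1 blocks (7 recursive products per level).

Matrix multiplication for 3x3 matrices:

Strassen's algorithm requires power-of-2 dimensions. Pad 3x3 to 4x4 (next power of 2).

Standard algorithm: 3^3 = 27 multiplications
Strassen's algorithm: 7^(log2(4)) = 7^2 = 49 multiplications
Difference: 27 - 49 = -22 (Strassen uses MORE here due to padding overhead — for small or just-over-power-of-2 n, padding can outweigh the per-level savings)

Standard: 27 multiplications (3^3). Strassen: 49 multiplications (7^2, after padding to 4x4). Strassen reduces 8 recursive multiplications to 7 at each level.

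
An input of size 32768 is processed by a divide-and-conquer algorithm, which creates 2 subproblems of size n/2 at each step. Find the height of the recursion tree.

For divide and conquer with division factor 2:

Problem sizes at each level:
Level 0: 32768
Level 1: 16384
Level 2: 8192
Level 3: 4096
Level 4: 2048
Level 5: 1024
Level 6: 512
Level 7: 256
Level 8: 128
Level 9: 64
Level 10: 32
Level 11: 16
Level 12: 8
Level 13: 4
Level 14: 2
Level 15: 1

The root is level 0 and the size-1 base case is level 15 (the tree spans levels 0 through 15, i.e. 16 levels counting the root), so the depth is the number of divisions: log_2(32768) = 15

The recursion tree depth is log_2(32768) = 15. At each level, the problem size is divided by 2, so it takes 15 divisions to reduce to a base case of size 1. The algorithm makes 2 recursive calls at each level.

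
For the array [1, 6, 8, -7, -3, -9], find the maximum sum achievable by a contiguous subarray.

Using Kadane's algorithm on [1, 6, 8, -7, -3, -9]:

Scanning through the array:
Position 1 (value 6): max_ending_here = 7, max_so_far = 7
Position 2 (value 8): max_ending_here = 15, max_so_far = 15
Position 3 (value -7): max_ending_here = 8, max_so_far = 15
Position 4 (value -3): max_ending_here = 5, max_so_far = 15
Position 5 (value -9): max_ending_here = -4, max_so_far = 15

Maximum subarray: [1, 6, 8]
Maximum sum: 15

The maximum subarray is [1, 6, 8] with sum 15. This subarray runs from index 0 to index 2.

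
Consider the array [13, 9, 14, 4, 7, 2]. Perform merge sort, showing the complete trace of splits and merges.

Merge sort trace:

Split: [13, 9, 14, 4, 7, 2] -> [13, 9, 14] and [4, 7, 2]
  Split: [13, 9, 14] -> [13] and [9, 14]
    Split: [9, 14] -> [9] and [14]
    Merge: [9] + [14] -> [9, 14]
  Merge: [13] + [9, 14] -> [9, 13, 14]
  Split: [4, 7, 2] -> [4] and [7, 2]
    Split: [7, 2] -> [7] and [2]
    Merge: [7] + [2] -> [2, 7]
  Merge: [4] + [2, 7] -> [2, 4, 7]
Merge: [9, 13, 14] + [2, 4, 7] -> [2, 4, 7, 9, 13, 14]

Final sorted array: [2, 4, 7, 9, 13, 14]

The merge sort proceeds by recursively splitting the array and merging sorted halves.
After all merges, the sorted array is [2, 4, 7, 9, 13, 14].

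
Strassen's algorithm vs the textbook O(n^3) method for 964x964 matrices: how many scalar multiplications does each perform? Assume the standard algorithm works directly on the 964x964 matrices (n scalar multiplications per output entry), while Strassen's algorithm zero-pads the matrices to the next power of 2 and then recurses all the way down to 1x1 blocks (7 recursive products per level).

Matrix multiplication for 964x964 matrices:

Strassen's algorithm requires power-of-2 dimensions. Pad 964x964 to 1024x1024 (next power of 2).

Standard algorithm: 964^3 = 895841344 multiplications
Strassen's algorithm: 7^(log2(1024)) = 7^10 = 282475249 multiplications
Savings: 895841344 - 282475249 = 613366095 multiplications

Standard: 895841344 multiplications (964^3). Strassen: 282475249 multiplications (7^10, after padding to 1024x1024). Strassen reduces 8 recursive multiplications to 7 at each level.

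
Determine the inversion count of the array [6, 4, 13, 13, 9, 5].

Finding inversions in [6, 4, 13, 13, 9, 5]:

(0, 1): arr[0]=6 > arr[1]=4
(0, 5): arr[0]=6 > arr[5]=5
(2, 4): arr[2]=13 > arr[4]=9
(2, 5): arr[2]=13 > arr[5]=5
(3, 4): arr[3]=13 > arr[4]=9
(3, 5): arr[3]=13 > arr[5]=5
(4, 5): arr[4]=9 > arr[5]=5

Total inversions: 7

The array has 7 inversion(s): (0,1), (0,5), (2,4), (2,5), (3,4), (3,5), (4,5). Each pair (i,j) satisfies i < j and arr[i] > arr[j].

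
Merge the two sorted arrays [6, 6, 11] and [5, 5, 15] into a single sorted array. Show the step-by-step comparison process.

Merging process:

Compare 6 vs 5: take 5 from right. Merged: [5]
Compare 6 vs 5: take 5 from right. Merged: [5, 5]
Compare 6 vs 15: take 6 from left. Merged: [5, 5, 6]
Compare 6 vs 15: take 6 from left. Merged: [5, 5, 6, 6]
Compare 11 vs 15: take 11 from left. Merged: [5, 5, 6, 6, 11]
Append remaining from right: [15]. Merged: [5, 5, 6, 6, 11, 15]

Final merged array: [5, 5, 6, 6, 11, 15]
Total comparisons: 5

The merged array is [5, 5, 6, 6, 11, 15], requiring 5 comparisons. The merge step runs in O(n) time where n is the total number of elements.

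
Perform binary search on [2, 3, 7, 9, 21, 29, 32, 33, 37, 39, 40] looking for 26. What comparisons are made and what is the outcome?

Binary search for 26 in [2, 3, 7, 9, 21, 29, 32, 33, 37, 39, 40]:

lo=0, hi=10, mid=5, arr[mid]=29 -> 29 > 26, search left half
lo=0, hi=4, mid=2, arr[mid]=7 -> 7 < 26, search right half
lo=3, hi=4, mid=3, arr[mid]=9 -> 9 < 26, search right half
lo=4, hi=4, mid=4, arr[mid]=21 -> 21 < 26, search right half
lo=5 > hi=4, target 26 not found

Binary search determines that 26 is not in the array after 4 comparisons. The search space was exhausted without finding the target.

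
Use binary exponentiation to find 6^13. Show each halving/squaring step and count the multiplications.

Computing 6^13 by squaring (build up from 6^1; each line after the first costs one multiplication):

6^1 = 6
6^2 = (6^1)^2 = 6^2 = 36
6^3 = 6 * 6^2 = 6 * 36 = 216
6^6 = (6^3)^2 = 216^2 = 46656
6^12 = (6^6)^2 = 46656^2 = 2176782336
6^13 = 6 * 6^12 = 6 * 2176782336 = 13060694016

Result: 13060694016
Multiplications needed: 5 (5 lines after 6^1)

6^13 = 13060694016. Using exponentiation by squaring, this requires 5 multiplications. The key idea: if the exponent is even, square the half-power; if odd, multiply by the base once.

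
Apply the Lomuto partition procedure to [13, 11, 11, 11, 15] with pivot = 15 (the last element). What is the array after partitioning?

Lomuto partition with pivot = 15:

Initial array: [13, 11, 11, 11, 15]

arr[0]=13 <= 15: swap with position 0, array becomes [13, 11, 11, 11, 15]
arr[1]=11 <= 15: swap with position 1, array becomes [13, 11, 11, 11, 15]
arr[2]=11 <= 15: swap with position 2, array becomes [13, 11, 11, 11, 15]
arr[3]=11 <= 15: swap with position 3, array becomes [13, 11, 11, 11, 15]

Place pivot at position 4: [13, 11, 11, 11, 15]
Pivot position: 4

After partitioning with pivot 15, the array becomes [13, 11, 11, 11, 15]. The pivot is placed at index 4. All elements to the left of the pivot are <= 15, and all elements to the right are > 15.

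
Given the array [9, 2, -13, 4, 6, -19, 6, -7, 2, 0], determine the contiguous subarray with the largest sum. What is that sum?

Using Kadane's algorithm on [9, 2, -13, 4, 6, -19, 6, -7, 2, 0]:

Scanning through the array:
Position 1 (value 2): max_ending_here = 11, max_so_far = 11
Position 2 (value -13): max_ending_here = -2, max_so_far = 11
Position 3 (value 4): max_ending_here = 4, max_so_far = 11
Position 4 (value 6): max_ending_here = 10, max_so_far = 11
Position 5 (value -19): max_ending_here = -9, max_so_far = 11
Position 6 (value 6): max_ending_here = 6, max_so_far = 11
Position 7 (value -7): max_ending_here = -1, max_so_far = 11
Position 8 (value 2): max_ending_here = 2, max_so_far = 11
Position 9 (value 0): max_ending_here = 2, max_so_far = 11

Maximum subarray: [9, 2]
Maximum sum: 11

The maximum subarray is [9, 2] with sum 11. This subarray runs from index 0 to index 1.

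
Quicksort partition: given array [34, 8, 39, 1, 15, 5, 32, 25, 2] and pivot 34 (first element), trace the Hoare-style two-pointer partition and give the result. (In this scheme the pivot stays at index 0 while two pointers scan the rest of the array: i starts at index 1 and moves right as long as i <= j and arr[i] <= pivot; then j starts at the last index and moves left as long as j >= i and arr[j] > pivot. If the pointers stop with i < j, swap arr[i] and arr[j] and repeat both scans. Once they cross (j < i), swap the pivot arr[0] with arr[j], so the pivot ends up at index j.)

Hoare-style two-pointer partition with pivot = 34:

Initial array: [34, 8, 39, 1, 15, 5, 32, 25, 2]

Pointers start at i = 1, j = 8.
i stops at index 2 (arr[2]=39 > 34), j stops at index 8 (arr[8]=2 <= 34): swap arr[2] and arr[8], array becomes [34, 8, 2, 1, 15, 5, 32, 25, 39]
i ends at 8, j ends at 7: the pointers have crossed (j < i), so scanning stops.

Swap pivot arr[0] with arr[7] to place pivot at position 7: [25, 8, 2, 1, 15, 5, 32, 34, 39]
Pivot position: 7

After partitioning with pivot 34, the array becomes [25, 8, 2, 1, 15, 5, 32, 34, 39]. The pivot is placed at index 7. All elements to the left of the pivot are <= 34, and all elements to the right are > 34.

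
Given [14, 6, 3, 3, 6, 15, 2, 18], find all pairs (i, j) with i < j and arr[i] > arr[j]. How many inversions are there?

Finding inversions in [14, 6, 3, 3, 6, 15, 2, 18]:

(0, 1): arr[0]=14 > arr[1]=6
(0, 2): arr[0]=14 > arr[2]=3
(0, 3): arr[0]=14 > arr[3]=3
(0, 4): arr[0]=14 > arr[4]=6
(0, 6): arr[0]=14 > arr[6]=2
(1, 2): arr[1]=6 > arr[2]=3
(1, 3): arr[1]=6 > arr[3]=3
(1, 6): arr[1]=6 > arr[6]=2
(2, 6): arr[2]=3 > arr[6]=2
(3, 6): arr[3]=3 > arr[6]=2
(4, 6): arr[4]=6 > arr[6]=2
(5, 6): arr[5]=15 > arr[6]=2

Total inversions: 12

The array has 12 inversion(s): (0,1), (0,2), (0,3), (0,4), (0,6), (1,2), (1,3), (1,6), (2,6), (3,6), (4,6), (5,6). Each pair (i,j) satisfies i < j and arr[i] > arr[j].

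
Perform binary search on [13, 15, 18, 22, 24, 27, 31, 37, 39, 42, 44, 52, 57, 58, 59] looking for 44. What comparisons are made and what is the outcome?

Binary search for 44 in [13, 15, 18, 22, 24, 27, 31, 37, 39, 42, 44, 52, 57, 58, 59]:

lo=0, hi=14, mid=7, arr[mid]=37 -> 37 < 44, search right half
lo=8, hi=14, mid=11, arr[mid]=52 -> 52 > 44, search left half
lo=8, hi=10, mid=9, arr[mid]=42 -> 42 < 44, search right half
lo=10, hi=10, mid=10, arr[mid]=44 -> Found target at index 10!

Binary search finds 44 at index 10 after 4 comparisons. The search repeatedly halves the search space by comparing with the middle element.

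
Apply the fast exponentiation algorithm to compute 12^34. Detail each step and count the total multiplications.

Computing 12^34 by squaring (build up from 12^1; each line after the first costs one multiplication):

12^1 = 12
12^2 = (12^1)^2 = 12^2 = 144
12^4 = (12^2)^2 = 144^2 = 20736
12^8 = (12^4)^2 = 20736^2 = 429981696
12^16 = (12^8)^2 = 429981696^2 = 184884258895036416
12^17 = 12 * 12^16 = 12 * 184884258895036416 = 2218611106740436992
12^34 = (12^17)^2 = 2218611106740436992^2 = 4922235242952026704037113243122008064

Result: 4922235242952026704037113243122008064
Multiplications needed: 6 (6 lines after 12^1)

12^34 = 4922235242952026704037113243122008064. Using exponentiation by squaring, this requires 6 multiplications. The key idea: if the exponent is even, square the half-power; if odd, multiply by the base once.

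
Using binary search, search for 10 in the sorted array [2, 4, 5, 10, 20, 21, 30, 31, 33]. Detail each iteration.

Binary search for 10 in [2, 4, 5, 10, 20, 21, 30, 31, 33]:

lo=0, hi=8, mid=4, arr[mid]=20 -> 20 > 10, search left half
lo=0, hi=3, mid=1, arr[mid]=4 -> 4 < 10, search right half
lo=2, hi=3, mid=2, arr[mid]=5 -> 5 < 10, search right half
lo=3, hi=3, mid=3, arr[mid]=10 -> Found target at index 3!

Binary search finds 10 at index 3 after 4 comparisons. The search repeatedly halves the search space by comparing with the middle element.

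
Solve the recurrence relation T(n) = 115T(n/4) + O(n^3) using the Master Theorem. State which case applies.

Master Theorem for T(n) = 115T(n/4) + O(n^3):

a = 115, b = 4, c = 3
log_b(a) = log_4(115) = 3.4227

Case 1: c = 3 < log_4(115) = 3.4227
T(n) = O(n^(log_4 115))

For T(n) = 115T(n/4) + O(n^3): log_4(115) = 3.4227. This is Case 1 of the Master Theorem (c < log_b(a), work dominated by leaves), giving O(n^(log_4 115)).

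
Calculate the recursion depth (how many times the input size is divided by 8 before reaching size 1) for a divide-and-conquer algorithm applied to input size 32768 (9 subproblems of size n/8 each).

For divide and conquer with division factor 8:

Problem sizes at each level:
Level 0: 32768
Level 1: 4096
Level 2: 512
Level 3: 64
Level 4: 8
Level 5: 1

The root is level 0 and the size-1 base case is level 5 (the tree spans levels 0 through 5, i.e. 6 levels counting the root), so the depth is the number of divisions: log_8(32768) = 5

The recursion tree depth is log_8(32768) = 5. At each level, the problem size is divided by 8, so it takes 5 divisions to reduce to a base case of size 1. The algorithm makes 9 recursive calls at each level.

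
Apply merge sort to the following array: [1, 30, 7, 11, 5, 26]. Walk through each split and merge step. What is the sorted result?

Merge sort trace:

Split: [1, 30, 7, 11, 5, 26] -> [1, 30, 7] and [11, 5, 26]
  Split: [1, 30, 7] -> [1] and [30, 7]
    Split: [30, 7] -> [30] and [7]
    Merge: [30] + [7] -> [7, 30]
  Merge: [1] + [7, 30] -> [1, 7, 30]
  Split: [11, 5, 26] -> [11] and [5, 26]
    Split: [5, 26] -> [5] and [26]
    Merge: [5] + [26] -> [5, 26]
  Merge: [11] + [5, 26] -> [5, 11, 26]
Merge: [1, 7, 30] + [5, 11, 26] -> [1, 5, 7, 11, 26, 30]

Final sorted array: [1, 5, 7, 11, 26, 30]

The merge sort proceeds by recursively splitting the array and merging sorted halves.
After all merges, the sorted array is [1, 5, 7, 11, 26, 30].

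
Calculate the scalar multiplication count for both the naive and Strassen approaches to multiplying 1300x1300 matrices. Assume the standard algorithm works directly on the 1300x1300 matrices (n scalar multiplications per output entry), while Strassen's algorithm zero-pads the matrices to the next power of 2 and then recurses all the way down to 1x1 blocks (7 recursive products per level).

Matrix multiplication for 1300x1300 matrices:

Strassen's algorithm requires power-of-2 dimensions. Pad 1300x1300 to 2048x2048 (next power of 2).

Standard algorithm: 1300^3 = 2197000000 multiplications
Strassen's algorithm: 7^(log2(2048)) = 7^11 = 1977326743 multiplications
Savings: 2197000000 - 1977326743 = 219673257 multiplications

Standard: 2197000000 multiplications (1300^3). Strassen: 1977326743 multiplications (7^11, after padding to 2048x2048). Strassen reduces 8 recursive multiplications to 7 at each level.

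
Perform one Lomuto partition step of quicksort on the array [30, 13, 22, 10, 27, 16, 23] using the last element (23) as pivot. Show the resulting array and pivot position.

Lomuto partition with pivot = 23:

Initial array: [30, 13, 22, 10, 27, 16, 23]

arr[0]=30 > 23: no swap
arr[1]=13 <= 23: swap with position 0, array becomes [13, 30, 22, 10, 27, 16, 23]
arr[2]=22 <= 23: swap with position 1, array becomes [13, 22, 30, 10, 27, 16, 23]
arr[3]=10 <= 23: swap with position 2, array becomes [13, 22, 10, 30, 27, 16, 23]
arr[4]=27 > 23: no swap
arr[5]=16 <= 23: swap with position 3, array becomes [13, 22, 10, 16, 27, 30, 23]

Place pivot at position 4: [13, 22, 10, 16, 23, 30, 27]
Pivot position: 4

After partitioning with pivot 23, the array becomes [13, 22, 10, 16, 23, 30, 27]. The pivot is placed at index 4. All elements to the left of the pivot are <= 23, and all elements to the right are > 23.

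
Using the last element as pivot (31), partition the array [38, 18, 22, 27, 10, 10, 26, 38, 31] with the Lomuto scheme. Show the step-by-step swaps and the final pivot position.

Lomuto partition with pivot = 31:

Initial array: [38, 18, 22, 27, 10, 10, 26, 38, 31]

arr[0]=38 > 31: no swap
arr[1]=18 <= 31: swap with position 0, array becomes [18, 38, 22, 27, 10, 10, 26, 38, 31]
arr[2]=22 <= 31: swap with position 1, array becomes [18, 22, 38, 27, 10, 10, 26, 38, 31]
arr[3]=27 <= 31: swap with position 2, array becomes [18, 22, 27, 38, 10, 10, 26, 38, 31]
arr[4]=10 <= 31: swap with position 3, array becomes [18, 22, 27, 10, 38, 10, 26, 38, 31]
arr[5]=10 <= 31: swap with position 4, array becomes [18, 22, 27, 10, 10, 38, 26, 38, 31]
arr[6]=26 <= 31: swap with position 5, array becomes [18, 22, 27, 10, 10, 26, 38, 38, 31]
arr[7]=38 > 31: no swap

Place pivot at position 6: [18, 22, 27, 10, 10, 26, 31, 38, 38]
Pivot position: 6

After partitioning with pivot 31, the array becomes [18, 22, 27, 10, 10, 26, 31, 38, 38]. The pivot is placed at index 6. All elements to the left of the pivot are <= 31, and all elements to the right are > 31.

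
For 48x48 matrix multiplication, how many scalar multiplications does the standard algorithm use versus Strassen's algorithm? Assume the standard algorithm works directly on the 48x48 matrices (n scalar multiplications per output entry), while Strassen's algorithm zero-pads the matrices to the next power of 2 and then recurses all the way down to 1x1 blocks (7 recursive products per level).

Matrix multiplication for 48x48 matrices:

Strassen's algorithm requires power-of-2 dimensions. Pad 48x48 to 64x64 (next power of 2).

Standard algorithm: 48^3 = 110592 multiplications
Strassen's algorithm: 7^(log2(64)) = 7^6 = 117649 multiplications
Difference: 110592 - 117649 = -7057 (Strassen uses MORE here due to padding overhead — for small or just-over-power-of-2 n, padding can outweigh the per-level savings)

Standard: 110592 multiplications (48^3). Strassen: 117649 multiplications (7^6, after padding to 64x64). Strassen reduces 8 recursive multiplications to 7 at each level.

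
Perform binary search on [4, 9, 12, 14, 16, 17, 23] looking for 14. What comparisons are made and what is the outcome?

Binary search for 14 in [4, 9, 12, 14, 16, 17, 23]:

lo=0, hi=6, mid=3, arr[mid]=14 -> Found target at index 3!

Binary search finds 14 at index 3 after 1 comparisons. The search repeatedly halves the search space by comparing with the middle element.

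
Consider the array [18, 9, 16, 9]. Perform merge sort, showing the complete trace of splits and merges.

Merge sort trace:

Split: [18, 9, 16, 9] -> [18, 9] and [16, 9]
  Split: [18, 9] -> [18] and [9]
  Merge: [18] + [9] -> [9, 18]
  Split: [16, 9] -> [16] and [9]
  Merge: [16] + [9] -> [9, 16]
Merge: [9, 18] + [9, 16] -> [9, 9, 16, 18]

Final sorted array: [9, 9, 16, 18]

The merge sort proceeds by recursively splitting the array and merging sorted halves.
After all merges, the sorted array is [9, 9, 16, 18].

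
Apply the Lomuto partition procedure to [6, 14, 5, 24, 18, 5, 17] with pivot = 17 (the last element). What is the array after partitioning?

Lomuto partition with pivot = 17:

Initial array: [6, 14, 5, 24, 18, 5, 17]

arr[0]=6 <= 17: swap with position 0, array becomes [6, 14, 5, 24, 18, 5, 17]
arr[1]=14 <= 17: swap with position 1, array becomes [6, 14, 5, 24, 18, 5, 17]
arr[2]=5 <= 17: swap with position 2, array becomes [6, 14, 5, 24, 18, 5, 17]
arr[3]=24 > 17: no swap
arr[4]=18 > 17: no swap
arr[5]=5 <= 17: swap with position 3, array becomes [6, 14, 5, 5, 18, 24, 17]

Place pivot at position 4: [6, 14, 5, 5, 17, 24, 18]
Pivot position: 4

After partitioning with pivot 17, the array becomes [6, 14, 5, 5, 17, 24, 18]. The pivot is placed at index 4. All elements to the left of the pivot are <= 17, and all elements to the right are > 17.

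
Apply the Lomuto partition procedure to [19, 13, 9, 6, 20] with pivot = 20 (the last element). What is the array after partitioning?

Lomuto partition with pivot = 20:

Initial array: [19, 13, 9, 6, 20]

arr[0]=19 <= 20: swap with position 0, array becomes [19, 13, 9, 6, 20]
arr[1]=13 <= 20: swap with position 1, array becomes [19, 13, 9, 6, 20]
arr[2]=9 <= 20: swap with position 2, array becomes [19, 13, 9, 6, 20]
arr[3]=6 <= 20: swap with position 3, array becomes [19, 13, 9, 6, 20]

Place pivot at position 4: [19, 13, 9, 6, 20]
Pivot position: 4

After partitioning with pivot 20, the array becomes [19, 13, 9, 6, 20]. The pivot is placed at index 4. All elements to the left of the pivot are <= 20, and all elements to the right are > 20.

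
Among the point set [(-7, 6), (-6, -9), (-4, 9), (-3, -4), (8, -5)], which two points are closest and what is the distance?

Computing all pairwise distances among 5 points:

d((-7, 6), (-6, -9)) = 15.0333
d((-7, 6), (-4, 9)) = 4.2426 <-- minimum
d((-7, 6), (-3, -4)) = 10.7703
d((-7, 6), (8, -5)) = 18.6011
d((-6, -9), (-4, 9)) = 18.1108
d((-6, -9), (-3, -4)) = 5.831
d((-6, -9), (8, -5)) = 14.5602
d((-4, 9), (-3, -4)) = 13.0384
d((-4, 9), (8, -5)) = 18.4391
d((-3, -4), (8, -5)) = 11.0454

Closest pair: (-7, 6) and (-4, 9) with distance 4.2426

The closest pair is (-7, 6) and (-4, 9) with Euclidean distance 4.2426. For 5 points, brute-force pairwise comparison is shown above. For large n, the divide-and-conquer algorithm (sort by x, recurse on halves, check the dividing strip) achieves O(n log n).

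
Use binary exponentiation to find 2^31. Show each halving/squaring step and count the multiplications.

Computing 2^31 by squaring (build up from 2^1; each line after the first costs one multiplication):

2^1 = 2
2^2 = (2^1)^2 = 2^2 = 4
2^3 = 2 * 2^2 = 2 * 4 = 8
2^6 = (2^3)^2 = 8^2 = 64
2^7 = 2 * 2^6 = 2 * 64 = 128
2^14 = (2^7)^2 = 128^2 = 16384
2^15 = 2 * 2^14 = 2 * 16384 = 32768
2^30 = (2^15)^2 = 32768^2 = 1073741824
2^31 = 2 * 2^30 = 2 * 1073741824 = 2147483648

Result: 2147483648
Multiplications needed: 8 (8 lines after 2^1)

2^31 = 2147483648. Using exponentiation by squaring, this requires 8 multiplications. The key idea: if the exponent is even, square the half-power; if odd, multiply by the base once.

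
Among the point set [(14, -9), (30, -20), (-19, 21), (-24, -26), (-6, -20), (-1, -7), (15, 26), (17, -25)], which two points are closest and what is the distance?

Computing all pairwise distances among 8 points:

d((14, -9), (30, -20)) = 19.4165
d((14, -9), (-19, 21)) = 44.5982
d((14, -9), (-24, -26)) = 41.6293
d((14, -9), (-6, -20)) = 22.8254
d((14, -9), (-1, -7)) = 15.1327
d((14, -9), (15, 26)) = 35.0143
d((14, -9), (17, -25)) = 16.2788
d((30, -20), (-19, 21)) = 63.8905
d((30, -20), (-24, -26)) = 54.3323
d((30, -20), (-6, -20)) = 36.0
d((30, -20), (-1, -7)) = 33.6155
d((30, -20), (15, 26)) = 48.3839
d((30, -20), (17, -25)) = 13.9284 <-- minimum
d((-19, 21), (-24, -26)) = 47.2652
d((-19, 21), (-6, -20)) = 43.0116
d((-19, 21), (-1, -7)) = 33.2866
d((-19, 21), (15, 26)) = 34.3657
d((-19, 21), (17, -25)) = 58.4123
d((-24, -26), (-6, -20)) = 18.9737
d((-24, -26), (-1, -7)) = 29.8329
d((-24, -26), (15, 26)) = 65.0
d((-24, -26), (17, -25)) = 41.0122
d((-6, -20), (-1, -7)) = 13.9284 <-- minimum
d((-6, -20), (15, 26)) = 50.5668
d((-6, -20), (17, -25)) = 23.5372
d((-1, -7), (15, 26)) = 36.6742
d((-1, -7), (17, -25)) = 25.4558
d((15, 26), (17, -25)) = 51.0392

Minimum distance: 13.9284 (tie among 2 pairs: (30, -20) and (17, -25); (-6, -20) and (-1, -7))

The minimum Euclidean distance is 13.9284. There is a tie: 2 pairs achieve this minimum — (30, -20) and (17, -25); (-6, -20) and (-1, -7). Any of these is a valid closest pair. For 8 points, brute-force pairwise comparison is shown above. For large n, the divide-and-conquer algorithm (sort by x, recurse on halves, check the dividing strip) achieves O(n log n).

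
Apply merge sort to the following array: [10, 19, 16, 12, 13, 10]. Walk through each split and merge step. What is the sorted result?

Merge sort trace:

Split: [10, 19, 16, 12, 13, 10] -> [10, 19, 16] and [12, 13, 10]
  Split: [10, 19, 16] -> [10] and [19, 16]
    Split: [19, 16] -> [19] and [16]
    Merge: [19] + [16] -> [16, 19]
  Merge: [10] + [16, 19] -> [10, 16, 19]
  Split: [12, 13, 10] -> [12] and [13, 10]
    Split: [13, 10] -> [13] and [10]
    Merge: [13] + [10] -> [10, 13]
  Merge: [12] + [10, 13] -> [10, 12, 13]
Merge: [10, 16, 19] + [10, 12, 13] -> [10, 10, 12, 13, 16, 19]

Final sorted array: [10, 10, 12, 13, 16, 19]

The merge sort proceeds by recursively splitting the array and merging sorted halves.
After all merges, the sorted array is [10, 10, 12, 13, 16, 19].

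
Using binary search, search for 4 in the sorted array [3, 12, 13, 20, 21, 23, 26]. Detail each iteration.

Binary search for 4 in [3, 12, 13, 20, 21, 23, 26]:

lo=0, hi=6, mid=3, arr[mid]=20 -> 20 > 4, search left half
lo=0, hi=2, mid=1, arr[mid]=12 -> 12 > 4, search left half
lo=0, hi=0, mid=0, arr[mid]=3 -> 3 < 4, search right half
lo=1 > hi=0, target 4 not found

Binary search determines that 4 is not in the array after 3 comparisons. The search space was exhausted without finding the target.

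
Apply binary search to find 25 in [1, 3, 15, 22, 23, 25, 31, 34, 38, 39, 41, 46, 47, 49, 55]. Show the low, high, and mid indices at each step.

Binary search for 25 in [1, 3, 15, 22, 23, 25, 31, 34, 38, 39, 41, 46, 47, 49, 55]:

lo=0, hi=14, mid=7, arr[mid]=34 -> 34 > 25, search left half
lo=0, hi=6, mid=3, arr[mid]=22 -> 22 < 25, search right half
lo=4, hi=6, mid=5, arr[mid]=25 -> Found target at index 5!

Binary search finds 25 at index 5 after 3 comparisons. The search repeatedly halves the search space by comparing with the middle element.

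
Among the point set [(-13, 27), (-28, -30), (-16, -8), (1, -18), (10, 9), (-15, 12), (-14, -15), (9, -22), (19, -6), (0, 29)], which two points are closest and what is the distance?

Computing all pairwise distances among 10 points:

d((-13, 27), (-28, -30)) = 58.9406
d((-13, 27), (-16, -8)) = 35.1283
d((-13, 27), (1, -18)) = 47.1275
d((-13, 27), (10, 9)) = 29.2062
d((-13, 27), (-15, 12)) = 15.1327
d((-13, 27), (-14, -15)) = 42.0119
d((-13, 27), (9, -22)) = 53.7122
d((-13, 27), (19, -6)) = 45.9674
d((-13, 27), (0, 29)) = 13.1529
d((-28, -30), (-16, -8)) = 25.0599
d((-28, -30), (1, -18)) = 31.3847
d((-28, -30), (10, 9)) = 54.4518
d((-28, -30), (-15, 12)) = 43.9659
d((-28, -30), (-14, -15)) = 20.5183
d((-28, -30), (9, -22)) = 37.855
d((-28, -30), (19, -6)) = 52.7731
d((-28, -30), (0, 29)) = 65.307
d((-16, -8), (1, -18)) = 19.7231
d((-16, -8), (10, 9)) = 31.0644
d((-16, -8), (-15, 12)) = 20.025
d((-16, -8), (-14, -15)) = 7.2801 <-- minimum
d((-16, -8), (9, -22)) = 28.6531
d((-16, -8), (19, -6)) = 35.0571
d((-16, -8), (0, 29)) = 40.3113
d((1, -18), (10, 9)) = 28.4605
d((1, -18), (-15, 12)) = 34.0
d((1, -18), (-14, -15)) = 15.2971
d((1, -18), (9, -22)) = 8.9443
d((1, -18), (19, -6)) = 21.6333
d((1, -18), (0, 29)) = 47.0106
d((10, 9), (-15, 12)) = 25.1794
d((10, 9), (-14, -15)) = 33.9411
d((10, 9), (9, -22)) = 31.0161
d((10, 9), (19, -6)) = 17.4929
d((10, 9), (0, 29)) = 22.3607
d((-15, 12), (-14, -15)) = 27.0185
d((-15, 12), (9, -22)) = 41.6173
d((-15, 12), (19, -6)) = 38.4708
d((-15, 12), (0, 29)) = 22.6716
d((-14, -15), (9, -22)) = 24.0416
d((-14, -15), (19, -6)) = 34.2053
d((-14, -15), (0, 29)) = 46.1736
d((9, -22), (19, -6)) = 18.868
d((9, -22), (0, 29)) = 51.788
d((19, -6), (0, 29)) = 39.8246

Closest pair: (-16, -8) and (-14, -15) with distance 7.2801

The closest pair is (-16, -8) and (-14, -15) with Euclidean distance 7.2801. For 10 points, brute-force pairwise comparison is shown above. For large n, the divide-and-conquer algorithm (sort by x, recurse on halves, check the dividing strip) achieves O(n log n).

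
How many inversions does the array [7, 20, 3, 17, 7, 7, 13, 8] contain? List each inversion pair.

Finding inversions in [7, 20, 3, 17, 7, 7, 13, 8]:

(0, 2): arr[0]=7 > arr[2]=3
(1, 2): arr[1]=20 > arr[2]=3
(1, 3): arr[1]=20 > arr[3]=17
(1, 4): arr[1]=20 > arr[4]=7
(1, 5): arr[1]=20 > arr[5]=7
(1, 6): arr[1]=20 > arr[6]=13
(1, 7): arr[1]=20 > arr[7]=8
(3, 4): arr[3]=17 > arr[4]=7
(3, 5): arr[3]=17 > arr[5]=7
(3, 6): arr[3]=17 > arr[6]=13
(3, 7): arr[3]=17 > arr[7]=8
(6, 7): arr[6]=13 > arr[7]=8

Total inversions: 12

The array has 12 inversion(s): (0,2), (1,2), (1,3), (1,4), (1,5), (1,6), (1,7), (3,4), (3,5), (3,6), (3,7), (6,7). Each pair (i,j) satisfies i < j and arr[i] > arr[j].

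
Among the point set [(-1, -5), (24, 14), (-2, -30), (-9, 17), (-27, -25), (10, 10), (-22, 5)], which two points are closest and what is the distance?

Computing all pairwise distances among 7 points:

d((-1, -5), (24, 14)) = 31.4006
d((-1, -5), (-2, -30)) = 25.02
d((-1, -5), (-9, 17)) = 23.4094
d((-1, -5), (-27, -25)) = 32.8024
d((-1, -5), (10, 10)) = 18.6011
d((-1, -5), (-22, 5)) = 23.2594
d((24, 14), (-2, -30)) = 51.1077
d((24, 14), (-9, 17)) = 33.1361
d((24, 14), (-27, -25)) = 64.2028
d((24, 14), (10, 10)) = 14.5602 <-- minimum
d((24, 14), (-22, 5)) = 46.8722
d((-2, -30), (-9, 17)) = 47.5184
d((-2, -30), (-27, -25)) = 25.4951
d((-2, -30), (10, 10)) = 41.7612
d((-2, -30), (-22, 5)) = 40.3113
d((-9, 17), (-27, -25)) = 45.6946
d((-9, 17), (10, 10)) = 20.2485
d((-9, 17), (-22, 5)) = 17.6918
d((-27, -25), (10, 10)) = 50.9313
d((-27, -25), (-22, 5)) = 30.4138
d((10, 10), (-22, 5)) = 32.3883

Closest pair: (24, 14) and (10, 10) with distance 14.5602

The closest pair is (24, 14) and (10, 10) with Euclidean distance 14.5602. For 7 points, brute-force pairwise comparison is shown above. For large n, the divide-and-conquer algorithm (sort by x, recurse on halves, check the dividing strip) achieves O(n log n).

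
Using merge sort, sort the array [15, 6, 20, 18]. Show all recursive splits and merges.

Merge sort trace:

Split: [15, 6, 20, 18] -> [15, 6] and [20, 18]
  Split: [15, 6] -> [15] and [6]
  Merge: [15] + [6] -> [6, 15]
  Split: [20, 18] -> [20] and [18]
  Merge: [20] + [18] -> [18, 20]
Merge: [6, 15] + [18, 20] -> [6, 15, 18, 20]

Final sorted array: [6, 15, 18, 20]

The merge sort proceeds by recursively splitting the array and merging sorted halves.
After all merges, the sorted array is [6, 15, 18, 20].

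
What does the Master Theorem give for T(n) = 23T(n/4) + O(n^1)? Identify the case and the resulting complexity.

Master Theorem for T(n) = 23T(n/4) + O(n^1):

a = 23, b = 4, c = 1
log_b(a) = log_4(23) = 2.2618

Case 1: c = 1 < log_4(23) = 2.2618
T(n) = O(n^(log_4 23))

For T(n) = 23T(n/4) + O(n^1): log_4(23) = 2.2618. This is Case 1 of the Master Theorem (c < log_b(a), work dominated by leaves), giving O(n^(log_4 23)).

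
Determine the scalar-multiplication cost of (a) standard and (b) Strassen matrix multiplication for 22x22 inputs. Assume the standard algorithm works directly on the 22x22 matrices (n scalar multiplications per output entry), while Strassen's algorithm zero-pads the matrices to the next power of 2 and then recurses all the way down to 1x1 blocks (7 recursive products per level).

Matrix multiplication for 22x22 matrices:

Strassen's algorithm requires power-of-2 dimensions. Pad 22x22 to 32x32 (next power of 2).

Standard algorithm: 22^3 = 10648 multiplications
Strassen's algorithm: 7^(log2(32)) = 7^5 = 16807 multiplications
Difference: 10648 - 16807 = -6159 (Strassen uses MORE here due to padding overhead — for small or just-over-power-of-2 n, padding can outweigh the per-level savings)

Standard: 10648 multiplications (22^3). Strassen: 16807 multiplications (7^5, after padding to 32x32). Strassen reduces 8 recursive multiplications to 7 at each level.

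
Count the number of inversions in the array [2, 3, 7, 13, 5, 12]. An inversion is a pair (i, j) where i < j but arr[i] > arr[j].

Finding inversions in [2, 3, 7, 13, 5, 12]:

(2, 4): arr[2]=7 > arr[4]=5
(3, 4): arr[3]=13 > arr[4]=5
(3, 5): arr[3]=13 > arr[5]=12

Total inversions: 3

The array has 3 inversion(s): (2,4), (3,4), (3,5). Each pair (i,j) satisfies i < j and arr[i] > arr[j].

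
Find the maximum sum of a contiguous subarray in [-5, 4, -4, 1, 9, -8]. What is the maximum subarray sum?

Using Kadane's algorithm on [-5, 4, -4, 1, 9, -8]:

Scanning through the array:
Position 1 (value 4): max_ending_here = 4, max_so_far = 4
Position 2 (value -4): max_ending_here = 0, max_so_far = 4
Position 3 (value 1): max_ending_here = 1, max_so_far = 4
Position 4 (value 9): max_ending_here = 10, max_so_far = 10
Position 5 (value -8): max_ending_here = 2, max_so_far = 10

Maximum subarray: [4, -4, 1, 9]
Maximum sum: 10

The maximum subarray is [4, -4, 1, 9] with sum 10. This subarray runs from index 1 to index 4.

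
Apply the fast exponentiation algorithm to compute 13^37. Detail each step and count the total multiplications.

Computing 13^37 by squaring (build up from 13^1; each line after the first costs one multiplication):

13^1 = 13
13^2 = (13^1)^2 = 13^2 = 169
13^4 = (13^2)^2 = 169^2 = 28561
13^8 = (13^4)^2 = 28561^2 = 815730721
13^9 = 13 * 13^8 = 13 * 815730721 = 10604499373
13^18 = (13^9)^2 = 10604499373^2 = 112455406951957393129
13^36 = (13^18)^2 = 112455406951957393129^2 = 12646218552730347184269489080961456410641
13^37 = 13 * 13^36 = 13 * 12646218552730347184269489080961456410641 = 164400841185494513395503358052498933338333

Result: 164400841185494513395503358052498933338333
Multiplications needed: 7 (7 lines after 13^1)

13^37 = 164400841185494513395503358052498933338333. Using exponentiation by squaring, this requires 7 multiplications. The key idea: if the exponent is even, square the half-power; if odd, multiply by the base once.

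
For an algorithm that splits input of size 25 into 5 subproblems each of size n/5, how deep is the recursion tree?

For divide and conquer with division factor 5:

Problem sizes at each level:
Level 0: 25
Level 1: 5
Level 2: 1

The root is level 0 and the size-1 base case is level 2 (the tree spans levels 0 through 2, i.e. 3 levels counting the root), so the depth is the number of divisions: log_5(25) = 2

The recursion tree depth is log_5(25) = 2. At each level, the problem size is divided by 5, so it takes 2 divisions to reduce to a base case of size 1. The algorithm makes 5 recursive calls at each level.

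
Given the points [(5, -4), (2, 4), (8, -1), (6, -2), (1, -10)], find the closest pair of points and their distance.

Computing all pairwise distances among 5 points:

d((5, -4), (2, 4)) = 8.544
d((5, -4), (8, -1)) = 4.2426
d((5, -4), (6, -2)) = 2.2361 <-- minimum
d((5, -4), (1, -10)) = 7.2111
d((2, 4), (8, -1)) = 7.8102
d((2, 4), (6, -2)) = 7.2111
d((2, 4), (1, -10)) = 14.0357
d((8, -1), (6, -2)) = 2.2361 <-- minimum
d((8, -1), (1, -10)) = 11.4018
d((6, -2), (1, -10)) = 9.434

Minimum distance: 2.2361 (tie among 2 pairs: (5, -4) and (6, -2); (8, -1) and (6, -2))

The minimum Euclidean distance is 2.2361. There is a tie: 2 pairs achieve this minimum — (5, -4) and (6, -2); (8, -1) and (6, -2). Any of these is a valid closest pair. For 5 points, brute-force pairwise comparison is shown above. For large n, the divide-and-conquer algorithm (sort by x, recurse on halves, check the dividing strip) achieves O(n log n).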